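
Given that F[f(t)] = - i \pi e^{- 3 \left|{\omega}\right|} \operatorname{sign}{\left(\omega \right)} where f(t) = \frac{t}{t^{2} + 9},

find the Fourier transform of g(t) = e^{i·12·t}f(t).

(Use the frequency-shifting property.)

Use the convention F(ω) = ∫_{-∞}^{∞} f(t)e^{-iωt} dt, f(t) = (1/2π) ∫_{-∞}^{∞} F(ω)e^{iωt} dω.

F[g](ω) = - i \pi e^{- 3 \left|{\omega - 12}\right|} \operatorname{sign}{\left(\omega - 12 \right)}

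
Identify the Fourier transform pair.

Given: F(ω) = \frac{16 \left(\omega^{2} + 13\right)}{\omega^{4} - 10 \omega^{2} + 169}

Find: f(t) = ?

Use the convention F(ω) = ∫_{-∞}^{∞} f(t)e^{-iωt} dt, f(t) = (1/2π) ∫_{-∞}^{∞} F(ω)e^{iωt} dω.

f(t) = 4 e^{- 2 \left|{t}\right|} \cos{\left(3 \left|{t}\right| \right)}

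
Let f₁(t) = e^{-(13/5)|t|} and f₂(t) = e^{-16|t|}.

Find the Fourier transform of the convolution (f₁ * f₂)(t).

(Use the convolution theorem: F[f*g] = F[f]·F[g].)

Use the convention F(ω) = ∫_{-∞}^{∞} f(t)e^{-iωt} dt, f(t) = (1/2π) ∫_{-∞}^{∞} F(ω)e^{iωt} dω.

F[f₁*f₂](ω) = \frac{4160}{\left(\omega^{2} + 256\right) \left(25 \omega^{2} + 169\right)}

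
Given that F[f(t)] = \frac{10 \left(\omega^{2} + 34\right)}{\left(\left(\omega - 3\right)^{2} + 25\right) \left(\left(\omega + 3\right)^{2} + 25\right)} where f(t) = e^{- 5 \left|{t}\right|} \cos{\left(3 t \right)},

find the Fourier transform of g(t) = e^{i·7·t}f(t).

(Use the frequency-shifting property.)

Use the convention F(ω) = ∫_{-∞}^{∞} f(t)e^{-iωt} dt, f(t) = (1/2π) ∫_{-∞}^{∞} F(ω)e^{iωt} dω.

F[g](ω) = \frac{10 \left(\left(\omega - 7\right)^{2} + 34\right)}{\left(\left(\omega - 10\right)^{2} + 25\right) \left(\left(\omega - 4\right)^{2} + 25\right)}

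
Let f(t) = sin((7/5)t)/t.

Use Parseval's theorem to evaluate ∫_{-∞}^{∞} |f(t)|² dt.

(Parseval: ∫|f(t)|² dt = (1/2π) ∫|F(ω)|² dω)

∫|f(t)|² dt = \frac{7 \pi}{5}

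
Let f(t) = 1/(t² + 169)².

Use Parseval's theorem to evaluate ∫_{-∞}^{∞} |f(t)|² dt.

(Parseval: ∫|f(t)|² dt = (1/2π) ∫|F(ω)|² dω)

∫|f(t)|² dt = \frac{5 \pi}{1003976272}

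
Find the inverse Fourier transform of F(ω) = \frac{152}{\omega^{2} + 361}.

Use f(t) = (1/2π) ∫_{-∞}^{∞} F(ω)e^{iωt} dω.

f(t) = 4 e^{- 19 \left|{t}\right|}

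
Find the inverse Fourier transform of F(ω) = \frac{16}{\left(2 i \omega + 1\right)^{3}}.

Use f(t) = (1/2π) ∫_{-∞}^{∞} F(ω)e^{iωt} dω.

f(t) = t^{2} e^{- \frac{t}{2}} u\left(t\right)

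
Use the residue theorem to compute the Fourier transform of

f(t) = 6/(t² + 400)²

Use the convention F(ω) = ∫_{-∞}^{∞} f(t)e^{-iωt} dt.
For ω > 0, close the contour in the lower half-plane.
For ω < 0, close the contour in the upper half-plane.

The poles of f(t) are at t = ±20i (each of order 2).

Let g(z) = f(z)e^{-iωz}; for large |z| the factor e^{-iωz} decays in the lower half-plane when ω > 0 and in the upper half-plane when ω < 0.

Case ω > 0 (lower half-plane, clockwise contour ⇒ F(ω) = -2πi·ΣRes):
  Res_{z = - 20 i} g(z) = \frac{3 i \left(20 \omega + 1\right) e^{- 20 \omega}}{16000} (pole of order 2)
  F(ω) = -2πi·ΣRes = \frac{3 \pi \left(20 \omega + 1\right) e^{- 20 \omega}}{8000}

Case ω < 0 (upper half-plane, counterclockwise contour ⇒ F(ω) = +2πi·ΣRes):
  Res_{z = 20 i} g(z) = \frac{3 i \left(20 \omega - 1\right) e^{20 \omega}}{16000} (pole of order 2)
  F(ω) = 2πi·ΣRes = \frac{3 \pi \left(1 - 20 \omega\right) e^{20 \omega}}{8000}

Both cases combine into a single formula in |ω|:

F(ω) = \frac{3 \pi \left(20 \left|{\omega}\right| + 1\right) e^{- 20 \left|{\omega}\right|}}{8000}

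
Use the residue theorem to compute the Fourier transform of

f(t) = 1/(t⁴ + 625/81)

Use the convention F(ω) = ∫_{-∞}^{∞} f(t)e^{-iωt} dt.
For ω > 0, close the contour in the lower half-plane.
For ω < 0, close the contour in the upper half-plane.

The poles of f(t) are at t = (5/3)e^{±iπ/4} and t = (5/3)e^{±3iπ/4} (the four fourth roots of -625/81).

Let g(z) = f(z)e^{-iωz}; for large |z| the factor e^{-iωz} decays in the lower half-plane when ω > 0 and in the upper half-plane when ω < 0.

Case ω > 0 (lower half-plane, clockwise contour ⇒ F(ω) = -2πi·ΣRes):
  Res_{z = - \frac{5 \sqrt{2}}{6} - \frac{5 \sqrt{2} i}{6}} g(z) = \frac{27 \sqrt{2} i \left(1 - i\right) e^{\frac{5 \sqrt{2} \omega \left(-1 + i\right)}{6}}}{1000}
  Res_{z = \frac{5 \sqrt{2}}{6} - \frac{5 \sqrt{2} i}{6}} g(z) = \frac{27 \sqrt{2} i \left(1 + i\right) e^{- \frac{5 \sqrt{2} \omega \left(1 + i\right)}{6}}}{1000}
  F(ω) = -2πi·ΣRes = \frac{27 \sqrt{2} \pi \left(1 - i\right) \left(e^{\frac{5 \sqrt{2} i \omega}{3}} + i\right) e^{- \frac{5 \sqrt{2} \omega \left(1 + i\right)}{6}}}{500} = \frac{27 \pi e^{- \frac{5 \sqrt{2} \omega}{6}} \sin{\left(\frac{5 \sqrt{2} \omega}{6} + \frac{\pi}{4} \right)}}{125}

Case ω < 0 (upper half-plane, counterclockwise contour ⇒ F(ω) = +2πi·ΣRes):
  Res_{z = \frac{5 \sqrt{2}}{6} + \frac{5 \sqrt{2} i}{6}} g(z) = \frac{27 \sqrt{2} i \left(-1 + i\right) e^{\frac{5 \sqrt{2} \omega \left(1 - i\right)}{6}}}{1000}
  Res_{z = - \frac{5 \sqrt{2}}{6} + \frac{5 \sqrt{2} i}{6}} g(z) = \frac{27 \sqrt{2} \left(1 - i\right) e^{\frac{5 \sqrt{2} \omega \left(1 + i\right)}{6}}}{1000}
  F(ω) = 2πi·ΣRes = - \frac{27 \sqrt{2} i \pi \left(i \left(1 - i\right) e^{\frac{5 \sqrt{2} \omega \left(1 - i\right)}{6}} - \left(1 - i\right) e^{\frac{5 \sqrt{2} \omega \left(1 + i\right)}{6}}\right)}{500} = \frac{27 \pi e^{\frac{5 \sqrt{2} \omega}{6}} \cos{\left(\frac{5 \sqrt{2} \omega}{6} + \frac{\pi}{4} \right)}}{125}

Both cases combine into a single formula in |ω|:

F(ω) = \frac{27 \pi e^{- \frac{5 \sqrt{2} \left|{\omega}\right|}{6}} \sin{\left(\frac{5 \sqrt{2} \left|{\omega}\right|}{6} + \frac{\pi}{4} \right)}}{125}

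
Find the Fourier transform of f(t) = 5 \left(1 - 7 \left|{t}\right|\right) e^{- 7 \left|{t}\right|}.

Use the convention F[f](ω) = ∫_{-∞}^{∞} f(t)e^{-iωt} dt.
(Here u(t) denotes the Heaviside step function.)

F(ω) = \frac{140 \omega^{2}}{\left(\omega^{2} + 49\right)^{2}}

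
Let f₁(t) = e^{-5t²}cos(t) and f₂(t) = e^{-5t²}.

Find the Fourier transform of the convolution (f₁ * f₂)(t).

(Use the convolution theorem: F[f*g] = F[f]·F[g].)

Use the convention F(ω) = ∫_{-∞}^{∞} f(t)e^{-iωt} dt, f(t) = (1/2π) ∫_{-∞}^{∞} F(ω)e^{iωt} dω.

F[f₁*f₂](ω) = \frac{\pi \left(e^{\frac{\omega}{5}} + 1\right) e^{- \frac{\omega^{2}}{10} - \frac{\omega}{10} - \frac{1}{20}}}{10}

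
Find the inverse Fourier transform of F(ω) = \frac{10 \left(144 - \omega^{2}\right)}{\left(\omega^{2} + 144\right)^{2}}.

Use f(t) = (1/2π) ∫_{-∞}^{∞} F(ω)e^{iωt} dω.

f(t) = 5 e^{- 12 \left|{t}\right|} \left|{t}\right|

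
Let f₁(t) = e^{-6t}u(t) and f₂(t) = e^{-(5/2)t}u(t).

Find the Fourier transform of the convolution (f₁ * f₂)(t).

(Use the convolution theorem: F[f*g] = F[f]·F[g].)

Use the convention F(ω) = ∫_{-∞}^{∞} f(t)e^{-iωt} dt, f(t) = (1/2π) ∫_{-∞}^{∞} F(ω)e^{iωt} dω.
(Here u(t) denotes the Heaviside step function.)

F[f₁*f₂](ω) = \frac{2}{\left(i \omega + 6\right) \left(2 i \omega + 5\right)}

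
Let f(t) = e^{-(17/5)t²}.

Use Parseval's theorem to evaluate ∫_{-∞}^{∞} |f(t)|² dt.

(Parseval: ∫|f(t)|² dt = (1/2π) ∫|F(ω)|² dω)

∫|f(t)|² dt = \frac{\sqrt{170} \sqrt{\pi}}{34}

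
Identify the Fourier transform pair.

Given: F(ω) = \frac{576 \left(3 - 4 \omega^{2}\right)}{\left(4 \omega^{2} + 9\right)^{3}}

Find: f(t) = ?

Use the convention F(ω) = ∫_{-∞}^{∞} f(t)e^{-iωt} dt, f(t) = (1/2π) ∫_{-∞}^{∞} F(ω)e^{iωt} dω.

f(t) = 2 t^{2} e^{- \frac{3 \left|{t}\right|}{2}}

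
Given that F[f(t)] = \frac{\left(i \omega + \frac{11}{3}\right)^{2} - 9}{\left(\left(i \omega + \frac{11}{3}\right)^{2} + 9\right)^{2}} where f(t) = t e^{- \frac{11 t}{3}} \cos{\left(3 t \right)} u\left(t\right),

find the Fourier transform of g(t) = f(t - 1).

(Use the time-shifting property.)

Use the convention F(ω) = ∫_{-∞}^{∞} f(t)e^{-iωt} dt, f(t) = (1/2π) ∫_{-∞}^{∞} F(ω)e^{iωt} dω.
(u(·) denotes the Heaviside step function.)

F[g](ω) = \frac{9 \left(\left(3 i \omega + 11\right)^{2} - 81\right) e^{- i \omega}}{\left(\left(3 i \omega + 11\right)^{2} + 81\right)^{2}}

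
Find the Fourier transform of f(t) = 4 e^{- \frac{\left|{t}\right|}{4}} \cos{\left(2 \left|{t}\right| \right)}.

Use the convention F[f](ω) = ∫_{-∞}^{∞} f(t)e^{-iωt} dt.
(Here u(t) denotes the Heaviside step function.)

F(ω) = \frac{32 \left(16 \omega^{2} + 65\right)}{256 \omega^{4} - 2016 \omega^{2} + 4225}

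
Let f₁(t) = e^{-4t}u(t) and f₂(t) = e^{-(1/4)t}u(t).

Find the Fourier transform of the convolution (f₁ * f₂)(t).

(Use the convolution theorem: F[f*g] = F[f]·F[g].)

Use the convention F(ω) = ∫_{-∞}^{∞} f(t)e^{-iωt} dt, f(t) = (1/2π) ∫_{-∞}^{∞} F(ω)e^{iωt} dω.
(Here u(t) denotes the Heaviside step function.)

F[f₁*f₂](ω) = \frac{4}{\left(i \omega + 4\right) \left(4 i \omega + 1\right)}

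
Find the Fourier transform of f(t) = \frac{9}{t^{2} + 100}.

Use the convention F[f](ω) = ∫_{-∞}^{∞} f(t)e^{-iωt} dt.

F(ω) = \frac{9 \pi e^{- 10 \left|{\omega}\right|}}{10}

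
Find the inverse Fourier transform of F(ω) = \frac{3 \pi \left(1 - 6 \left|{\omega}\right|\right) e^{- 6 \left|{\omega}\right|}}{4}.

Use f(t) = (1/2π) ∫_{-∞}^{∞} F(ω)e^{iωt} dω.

f(t) = \frac{9 t^{2}}{\left(t^{2} + 36\right)^{2}}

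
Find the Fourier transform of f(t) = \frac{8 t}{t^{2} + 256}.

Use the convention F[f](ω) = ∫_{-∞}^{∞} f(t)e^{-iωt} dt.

F(ω) = - 8 i \pi e^{- 16 \left|{\omega}\right|} \operatorname{sign}{\left(\omega \right)}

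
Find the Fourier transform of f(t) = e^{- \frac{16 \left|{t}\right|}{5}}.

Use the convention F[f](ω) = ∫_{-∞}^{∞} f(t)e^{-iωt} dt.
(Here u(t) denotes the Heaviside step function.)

F(ω) = \frac{160}{25 \omega^{2} + 256}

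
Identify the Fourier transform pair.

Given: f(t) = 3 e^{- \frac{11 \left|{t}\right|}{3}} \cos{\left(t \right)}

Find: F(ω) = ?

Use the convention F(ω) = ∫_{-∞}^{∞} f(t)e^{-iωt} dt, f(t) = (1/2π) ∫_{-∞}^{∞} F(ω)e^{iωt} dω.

F(ω) = \frac{198 \left(9 \omega^{2} + 130\right)}{81 \omega^{4} + 2016 \omega^{2} + 16900}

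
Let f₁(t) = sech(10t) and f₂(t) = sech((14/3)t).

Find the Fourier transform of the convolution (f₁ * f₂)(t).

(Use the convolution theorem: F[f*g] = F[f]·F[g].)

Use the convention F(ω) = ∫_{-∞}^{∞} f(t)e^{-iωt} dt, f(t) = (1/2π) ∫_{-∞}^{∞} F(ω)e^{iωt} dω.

F[f₁*f₂](ω) = \frac{3 \pi^{2}}{140 \cosh{\left(\frac{\pi \omega}{20} \right)} \cosh{\left(\frac{3 \pi \omega}{28} \right)}}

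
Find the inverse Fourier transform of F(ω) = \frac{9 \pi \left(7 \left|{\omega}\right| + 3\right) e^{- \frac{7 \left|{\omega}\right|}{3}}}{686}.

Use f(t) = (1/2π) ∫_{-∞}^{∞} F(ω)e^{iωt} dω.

f(t) = \frac{1}{\left(t^{2} + \frac{49}{9}\right)^{2}}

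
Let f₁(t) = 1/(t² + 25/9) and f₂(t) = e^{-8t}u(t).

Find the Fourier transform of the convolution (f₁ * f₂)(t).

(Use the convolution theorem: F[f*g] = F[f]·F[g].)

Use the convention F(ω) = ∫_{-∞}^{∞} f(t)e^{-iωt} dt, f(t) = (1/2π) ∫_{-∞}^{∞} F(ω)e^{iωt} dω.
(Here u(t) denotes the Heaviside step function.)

F[f₁*f₂](ω) = \frac{3 \pi e^{- \frac{5 \left|{\omega}\right|}{3}}}{5 \left(i \omega + 8\right)}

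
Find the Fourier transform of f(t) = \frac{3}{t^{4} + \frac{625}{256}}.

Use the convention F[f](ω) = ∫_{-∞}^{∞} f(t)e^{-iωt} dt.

F(ω) = \frac{192 \pi e^{- \frac{5 \sqrt{2} \left|{\omega}\right|}{8}} \sin{\left(\frac{5 \sqrt{2} \left|{\omega}\right|}{8} + \frac{\pi}{4} \right)}}{125}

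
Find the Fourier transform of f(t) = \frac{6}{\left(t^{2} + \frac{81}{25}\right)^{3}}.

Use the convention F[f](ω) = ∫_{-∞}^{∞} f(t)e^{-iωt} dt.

F(ω) = \frac{125 \pi \left(27 \omega^{2} + 45 \left|{\omega}\right| + 25\right) e^{- \frac{9 \left|{\omega}\right|}{5}}}{26244}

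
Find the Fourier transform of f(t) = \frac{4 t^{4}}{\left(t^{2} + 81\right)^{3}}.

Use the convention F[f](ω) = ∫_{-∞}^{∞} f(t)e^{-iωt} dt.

F(ω) = \frac{\pi \left(27 \omega^{2} - 15 \left|{\omega}\right| + 1\right) e^{- 9 \left|{\omega}\right|}}{6}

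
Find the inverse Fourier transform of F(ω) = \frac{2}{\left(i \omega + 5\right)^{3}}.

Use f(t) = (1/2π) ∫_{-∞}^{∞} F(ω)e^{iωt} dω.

f(t) = t^{2} e^{- 5 t} u\left(t\right)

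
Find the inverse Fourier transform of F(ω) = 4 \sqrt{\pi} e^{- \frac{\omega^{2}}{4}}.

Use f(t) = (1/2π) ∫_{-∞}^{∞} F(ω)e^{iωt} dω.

f(t) = 4 e^{- t^{2}}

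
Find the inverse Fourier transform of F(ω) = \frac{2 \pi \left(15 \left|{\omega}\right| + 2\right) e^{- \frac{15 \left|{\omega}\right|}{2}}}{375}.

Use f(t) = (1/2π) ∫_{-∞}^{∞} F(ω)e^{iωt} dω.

f(t) = \frac{9}{\left(t^{2} + \frac{225}{4}\right)^{2}}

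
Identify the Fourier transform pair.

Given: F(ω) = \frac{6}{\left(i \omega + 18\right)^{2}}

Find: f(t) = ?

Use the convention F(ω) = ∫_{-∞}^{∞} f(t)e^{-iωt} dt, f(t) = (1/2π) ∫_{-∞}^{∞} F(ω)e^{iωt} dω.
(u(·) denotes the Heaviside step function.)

f(t) = 6 t e^{- 18 t} u\left(t\right)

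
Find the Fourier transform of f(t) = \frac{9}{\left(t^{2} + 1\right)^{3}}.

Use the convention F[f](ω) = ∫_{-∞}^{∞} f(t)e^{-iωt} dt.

F(ω) = \frac{9 \pi \left(\omega^{2} + 3 \left|{\omega}\right| + 3\right) e^{- \left|{\omega}\right|}}{8}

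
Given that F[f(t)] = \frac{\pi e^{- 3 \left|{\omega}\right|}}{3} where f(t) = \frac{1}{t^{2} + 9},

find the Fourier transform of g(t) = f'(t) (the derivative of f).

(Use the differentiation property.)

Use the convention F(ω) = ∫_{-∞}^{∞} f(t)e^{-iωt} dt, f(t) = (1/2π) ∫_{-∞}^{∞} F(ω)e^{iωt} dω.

F[g](ω) = \frac{i \pi \omega e^{- 3 \left|{\omega}\right|}}{3}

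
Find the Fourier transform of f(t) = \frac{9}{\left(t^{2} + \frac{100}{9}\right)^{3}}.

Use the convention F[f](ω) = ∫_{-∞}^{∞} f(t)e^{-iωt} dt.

F(ω) = \frac{243 \pi \left(100 \omega^{2} + 90 \left|{\omega}\right| + 27\right) e^{- \frac{10 \left|{\omega}\right|}{3}}}{800000}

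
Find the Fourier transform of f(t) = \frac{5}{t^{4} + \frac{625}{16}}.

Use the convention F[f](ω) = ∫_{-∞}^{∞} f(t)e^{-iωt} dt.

F(ω) = \frac{8 \pi e^{- \frac{5 \sqrt{2} \left|{\omega}\right|}{4}} \sin{\left(\frac{5 \sqrt{2} \left|{\omega}\right|}{4} + \frac{\pi}{4} \right)}}{25}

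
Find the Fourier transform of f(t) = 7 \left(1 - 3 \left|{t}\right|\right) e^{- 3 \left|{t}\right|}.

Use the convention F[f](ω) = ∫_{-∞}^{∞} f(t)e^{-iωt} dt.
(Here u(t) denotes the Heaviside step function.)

F(ω) = \frac{84 \omega^{2}}{\left(\omega^{2} + 9\right)^{2}}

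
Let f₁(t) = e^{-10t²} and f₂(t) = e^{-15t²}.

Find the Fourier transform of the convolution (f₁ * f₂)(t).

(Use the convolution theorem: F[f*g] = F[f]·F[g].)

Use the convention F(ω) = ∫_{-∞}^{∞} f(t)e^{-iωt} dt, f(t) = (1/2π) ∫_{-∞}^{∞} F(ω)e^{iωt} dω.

F[f₁*f₂](ω) = \frac{\sqrt{6} \pi e^{- \frac{\omega^{2}}{24}}}{30}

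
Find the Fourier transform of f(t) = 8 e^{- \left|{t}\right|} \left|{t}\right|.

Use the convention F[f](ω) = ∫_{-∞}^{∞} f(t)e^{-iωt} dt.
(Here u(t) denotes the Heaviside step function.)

F(ω) = \frac{16 \left(1 - \omega^{2}\right)}{\left(\omega^{2} + 1\right)^{2}}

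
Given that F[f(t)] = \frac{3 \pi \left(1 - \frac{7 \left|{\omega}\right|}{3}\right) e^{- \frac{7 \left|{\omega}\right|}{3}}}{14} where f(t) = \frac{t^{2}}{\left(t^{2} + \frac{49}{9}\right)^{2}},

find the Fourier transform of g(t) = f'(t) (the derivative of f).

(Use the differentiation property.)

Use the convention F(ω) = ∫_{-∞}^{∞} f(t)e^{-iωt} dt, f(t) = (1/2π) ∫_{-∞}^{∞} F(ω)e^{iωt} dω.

F[g](ω) = \frac{i \pi \omega \left(3 - 7 \left|{\omega}\right|\right) e^{- \frac{7 \left|{\omega}\right|}{3}}}{14}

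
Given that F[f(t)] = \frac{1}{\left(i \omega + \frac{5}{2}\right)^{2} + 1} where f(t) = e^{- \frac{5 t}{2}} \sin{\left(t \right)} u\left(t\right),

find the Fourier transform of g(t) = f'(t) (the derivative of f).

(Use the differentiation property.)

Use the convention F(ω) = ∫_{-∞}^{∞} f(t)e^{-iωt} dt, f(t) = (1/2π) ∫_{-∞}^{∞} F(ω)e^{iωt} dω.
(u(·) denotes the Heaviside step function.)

F[g](ω) = \frac{4 i \omega}{\left(2 i \omega + 5\right)^{2} + 4}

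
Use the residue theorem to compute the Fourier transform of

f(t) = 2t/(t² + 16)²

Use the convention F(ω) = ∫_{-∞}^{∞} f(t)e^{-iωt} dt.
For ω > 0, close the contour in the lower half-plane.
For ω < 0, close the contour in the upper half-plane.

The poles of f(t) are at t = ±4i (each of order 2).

Let g(z) = f(z)e^{-iωz}; for large |z| the factor e^{-iωz} decays in the lower half-plane when ω > 0 and in the upper half-plane when ω < 0.

Case ω > 0 (lower half-plane, clockwise contour ⇒ F(ω) = -2πi·ΣRes):
  Res_{z = - 4 i} g(z) = \frac{\omega e^{- 4 \omega}}{8} (pole of order 2)
  F(ω) = -2πi·ΣRes = - \frac{i \pi \omega e^{- 4 \omega}}{4}

Case ω < 0 (upper half-plane, counterclockwise contour ⇒ F(ω) = +2πi·ΣRes):
  Res_{z = 4 i} g(z) = - \frac{\omega e^{4 \omega}}{8} (pole of order 2)
  F(ω) = 2πi·ΣRes = - \frac{i \pi \omega e^{4 \omega}}{4}

Both cases combine into a single formula in |ω|:

F(ω) = - \frac{i \pi \omega e^{- 4 \left|{\omega}\right|}}{4}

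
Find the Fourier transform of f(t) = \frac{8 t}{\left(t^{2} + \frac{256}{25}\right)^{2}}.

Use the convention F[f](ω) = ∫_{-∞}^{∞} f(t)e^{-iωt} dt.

F(ω) = - \frac{5 i \pi \omega e^{- \frac{16 \left|{\omega}\right|}{5}}}{4}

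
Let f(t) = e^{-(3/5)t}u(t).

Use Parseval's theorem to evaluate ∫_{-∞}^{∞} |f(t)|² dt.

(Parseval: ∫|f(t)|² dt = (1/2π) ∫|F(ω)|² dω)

∫|f(t)|² dt = \frac{5}{6}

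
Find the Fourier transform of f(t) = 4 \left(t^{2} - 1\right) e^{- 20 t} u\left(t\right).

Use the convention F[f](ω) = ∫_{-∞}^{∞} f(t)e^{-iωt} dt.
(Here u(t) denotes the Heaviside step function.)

F(ω) = \frac{4 \left(2 i \omega - \left(i \omega + 20\right)^{3} + 40\right)}{\left(i \omega + 20\right)^{4}}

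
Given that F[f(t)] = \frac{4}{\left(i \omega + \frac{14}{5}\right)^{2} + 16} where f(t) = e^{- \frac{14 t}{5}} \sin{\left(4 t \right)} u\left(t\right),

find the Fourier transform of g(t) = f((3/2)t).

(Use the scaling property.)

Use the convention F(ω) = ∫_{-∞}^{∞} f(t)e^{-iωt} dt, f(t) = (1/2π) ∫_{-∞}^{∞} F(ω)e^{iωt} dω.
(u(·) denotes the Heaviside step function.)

F[g](ω) = \frac{150}{\left(5 i \omega + 21\right)^{2} + 900}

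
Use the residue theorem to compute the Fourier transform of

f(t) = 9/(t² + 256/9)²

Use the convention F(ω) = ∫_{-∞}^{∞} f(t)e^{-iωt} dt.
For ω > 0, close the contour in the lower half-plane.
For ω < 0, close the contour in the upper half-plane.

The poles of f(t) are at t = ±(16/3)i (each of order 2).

Let g(z) = f(z)e^{-iωz}; for large |z| the factor e^{-iωz} decays in the lower half-plane when ω > 0 and in the upper half-plane when ω < 0.

Case ω > 0 (lower half-plane, clockwise contour ⇒ F(ω) = -2πi·ΣRes):
  Res_{z = - \frac{16 i}{3}} g(z) = \frac{81 i \left(16 \omega + 3\right) e^{- \frac{16 \omega}{3}}}{16384} (pole of order 2)
  F(ω) = -2πi·ΣRes = \frac{81 \pi \left(16 \omega + 3\right) e^{- \frac{16 \omega}{3}}}{8192}

Case ω < 0 (upper half-plane, counterclockwise contour ⇒ F(ω) = +2πi·ΣRes):
  Res_{z = \frac{16 i}{3}} g(z) = \frac{81 i \left(16 \omega - 3\right) e^{\frac{16 \omega}{3}}}{16384} (pole of order 2)
  F(ω) = 2πi·ΣRes = \frac{81 \pi \left(3 - 16 \omega\right) e^{\frac{16 \omega}{3}}}{8192}

Both cases combine into a single formula in |ω|:

F(ω) = \frac{81 \pi \left(16 \left|{\omega}\right| + 3\right) e^{- \frac{16 \left|{\omega}\right|}{3}}}{8192}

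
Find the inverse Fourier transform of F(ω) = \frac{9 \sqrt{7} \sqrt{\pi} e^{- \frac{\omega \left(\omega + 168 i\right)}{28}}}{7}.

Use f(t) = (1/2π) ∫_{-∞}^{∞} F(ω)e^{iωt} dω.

f(t) = 9 e^{- 7 \left(t - 6\right)^{2}}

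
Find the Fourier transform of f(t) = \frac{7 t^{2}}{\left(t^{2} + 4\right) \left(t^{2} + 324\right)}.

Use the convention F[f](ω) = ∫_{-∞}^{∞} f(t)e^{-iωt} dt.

F(ω) = \frac{7 \pi \left(9 - e^{16 \left|{\omega}\right|}\right) e^{- 18 \left|{\omega}\right|}}{160}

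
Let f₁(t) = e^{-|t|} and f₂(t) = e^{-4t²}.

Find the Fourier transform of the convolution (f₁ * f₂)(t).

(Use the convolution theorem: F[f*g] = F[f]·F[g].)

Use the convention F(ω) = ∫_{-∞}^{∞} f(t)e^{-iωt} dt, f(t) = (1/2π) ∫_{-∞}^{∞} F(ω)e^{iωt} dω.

F[f₁*f₂](ω) = \frac{\sqrt{\pi} e^{- \frac{\omega^{2}}{16}}}{\omega^{2} + 1}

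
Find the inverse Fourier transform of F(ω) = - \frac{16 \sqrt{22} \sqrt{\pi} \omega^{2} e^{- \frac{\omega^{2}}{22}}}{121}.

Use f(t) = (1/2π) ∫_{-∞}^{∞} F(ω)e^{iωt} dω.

f(t) = 8 \left(22 t^{2} - 2\right) e^{- \frac{11 t^{2}}{2}}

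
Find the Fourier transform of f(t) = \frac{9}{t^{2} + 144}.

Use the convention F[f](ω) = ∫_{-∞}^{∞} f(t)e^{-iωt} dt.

F(ω) = \frac{3 \pi e^{- 12 \left|{\omega}\right|}}{4}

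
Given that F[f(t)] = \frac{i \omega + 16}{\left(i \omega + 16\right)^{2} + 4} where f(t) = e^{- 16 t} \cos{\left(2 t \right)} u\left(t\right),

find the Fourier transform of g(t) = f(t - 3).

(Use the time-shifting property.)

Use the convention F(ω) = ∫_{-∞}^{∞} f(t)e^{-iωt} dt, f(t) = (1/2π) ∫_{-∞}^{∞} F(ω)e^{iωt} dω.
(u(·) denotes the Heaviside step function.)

F[g](ω) = \frac{\left(i \omega + 16\right) e^{- 3 i \omega}}{\left(i \omega + 16\right)^{2} + 4}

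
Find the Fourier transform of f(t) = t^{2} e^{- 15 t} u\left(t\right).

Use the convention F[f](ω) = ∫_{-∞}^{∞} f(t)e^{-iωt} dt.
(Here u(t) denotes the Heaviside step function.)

F(ω) = \frac{2}{\left(i \omega + 15\right)^{3}}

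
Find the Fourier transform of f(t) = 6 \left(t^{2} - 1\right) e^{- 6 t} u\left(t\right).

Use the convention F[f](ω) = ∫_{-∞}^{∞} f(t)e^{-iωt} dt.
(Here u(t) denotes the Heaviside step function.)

F(ω) = \frac{6 \left(2 i \omega - \left(i \omega + 6\right)^{3} + 12\right)}{\left(i \omega + 6\right)^{4}}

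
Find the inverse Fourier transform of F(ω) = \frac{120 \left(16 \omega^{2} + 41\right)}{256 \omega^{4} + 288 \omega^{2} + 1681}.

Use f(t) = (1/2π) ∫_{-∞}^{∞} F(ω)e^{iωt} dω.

f(t) = 3 e^{- \frac{5 \left|{t}\right|}{4}} \cos{\left(\left|{t}\right| \right)}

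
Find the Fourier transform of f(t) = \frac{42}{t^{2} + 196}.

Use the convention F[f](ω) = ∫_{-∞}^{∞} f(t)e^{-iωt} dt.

F(ω) = 3 \pi e^{- 14 \left|{\omega}\right|}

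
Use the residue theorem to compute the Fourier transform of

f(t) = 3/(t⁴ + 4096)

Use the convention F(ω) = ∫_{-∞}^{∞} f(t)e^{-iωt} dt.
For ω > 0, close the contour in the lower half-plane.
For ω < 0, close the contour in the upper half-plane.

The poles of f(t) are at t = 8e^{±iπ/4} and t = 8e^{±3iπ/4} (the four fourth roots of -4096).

Let g(z) = f(z)e^{-iωz}; for large |z| the factor e^{-iωz} decays in the lower half-plane when ω > 0 and in the upper half-plane when ω < 0.

Case ω > 0 (lower half-plane, clockwise contour ⇒ F(ω) = -2πi·ΣRes):
  Res_{z = - 4 \sqrt{2} - 4 \sqrt{2} i} g(z) = \frac{3 \sqrt{2} i \left(1 - i\right) e^{4 \sqrt{2} \omega \left(-1 + i\right)}}{4096}
  Res_{z = 4 \sqrt{2} - 4 \sqrt{2} i} g(z) = \frac{3 \sqrt{2} i \left(1 + i\right) e^{- 4 \sqrt{2} \omega \left(1 + i\right)}}{4096}
  F(ω) = -2πi·ΣRes = \frac{3 \sqrt{2} \pi \left(1 - i\right) \left(e^{8 \sqrt{2} i \omega} + i\right) e^{- 4 \sqrt{2} \omega \left(1 + i\right)}}{2048} = \frac{3 \sqrt{2} \pi \left(\sin{\left(4 \sqrt{2} \omega \right)} + \cos{\left(4 \sqrt{2} \omega \right)}\right) e^{- 4 \sqrt{2} \omega}}{1024}

Case ω < 0 (upper half-plane, counterclockwise contour ⇒ F(ω) = +2πi·ΣRes):
  Res_{z = 4 \sqrt{2} + 4 \sqrt{2} i} g(z) = \frac{3 \sqrt{2} i \left(-1 + i\right) e^{4 \sqrt{2} \omega \left(1 - i\right)}}{4096}
  Res_{z = - 4 \sqrt{2} + 4 \sqrt{2} i} g(z) = \frac{3 \sqrt{2} \left(1 - i\right) e^{4 \sqrt{2} \omega \left(1 + i\right)}}{4096}
  F(ω) = 2πi·ΣRes = - \frac{3 \sqrt{2} i \pi \left(i \left(1 - i\right) e^{4 \sqrt{2} \omega \left(1 - i\right)} - \left(1 - i\right) e^{4 \sqrt{2} \omega \left(1 + i\right)}\right)}{2048} = \frac{3 \sqrt{2} \pi \left(- \sin{\left(4 \sqrt{2} \omega \right)} + \cos{\left(4 \sqrt{2} \omega \right)}\right) e^{4 \sqrt{2} \omega}}{1024}

Both cases combine into a single formula in |ω|:

F(ω) = \frac{3 \sqrt{2} \pi \left(\sin{\left(4 \sqrt{2} \left|{\omega}\right| \right)} + \cos{\left(4 \sqrt{2} \left|{\omega}\right| \right)}\right) e^{- 4 \sqrt{2} \left|{\omega}\right|}}{1024}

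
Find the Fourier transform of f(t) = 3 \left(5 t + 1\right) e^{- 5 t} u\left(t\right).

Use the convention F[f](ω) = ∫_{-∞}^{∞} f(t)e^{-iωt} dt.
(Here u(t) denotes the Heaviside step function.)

F(ω) = \frac{3 \left(- i \omega - 10\right)}{\omega^{2} - 10 i \omega - 25}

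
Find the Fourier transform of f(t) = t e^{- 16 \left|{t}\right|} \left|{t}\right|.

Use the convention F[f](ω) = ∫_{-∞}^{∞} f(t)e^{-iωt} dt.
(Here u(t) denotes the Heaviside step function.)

F(ω) = \frac{4 i \omega \left(\omega^{2} - 768\right)}{\left(\omega^{2} + 256\right)^{3}}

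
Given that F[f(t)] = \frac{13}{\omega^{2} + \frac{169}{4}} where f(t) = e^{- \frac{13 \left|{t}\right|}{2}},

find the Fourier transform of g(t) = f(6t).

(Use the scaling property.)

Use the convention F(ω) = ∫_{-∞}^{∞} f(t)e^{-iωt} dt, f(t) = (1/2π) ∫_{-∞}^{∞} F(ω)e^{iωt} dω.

F[g](ω) = \frac{78}{\omega^{2} + 1521}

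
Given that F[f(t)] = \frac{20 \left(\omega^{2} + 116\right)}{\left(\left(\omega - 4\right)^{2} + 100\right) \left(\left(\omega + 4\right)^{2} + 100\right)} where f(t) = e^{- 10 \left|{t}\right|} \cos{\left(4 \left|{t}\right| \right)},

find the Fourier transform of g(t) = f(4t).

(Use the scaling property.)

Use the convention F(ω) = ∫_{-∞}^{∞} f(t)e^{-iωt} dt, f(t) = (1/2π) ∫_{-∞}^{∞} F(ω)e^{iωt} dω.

F[g](ω) = \frac{80 \left(\omega^{2} + 1856\right)}{\omega^{4} + 2688 \omega^{2} + 3444736}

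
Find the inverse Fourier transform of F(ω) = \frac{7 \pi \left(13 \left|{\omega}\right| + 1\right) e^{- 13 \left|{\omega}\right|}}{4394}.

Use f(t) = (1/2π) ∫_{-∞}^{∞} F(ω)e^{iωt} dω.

f(t) = \frac{7}{\left(t^{2} + 169\right)^{2}}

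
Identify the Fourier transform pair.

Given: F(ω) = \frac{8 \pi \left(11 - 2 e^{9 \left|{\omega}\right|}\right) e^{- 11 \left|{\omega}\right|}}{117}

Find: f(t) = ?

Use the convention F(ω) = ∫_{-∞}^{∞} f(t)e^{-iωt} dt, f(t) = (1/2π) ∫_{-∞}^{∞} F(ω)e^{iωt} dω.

f(t) = \frac{8 t^{2}}{\left(t^{2} + 4\right) \left(t^{2} + 121\right)}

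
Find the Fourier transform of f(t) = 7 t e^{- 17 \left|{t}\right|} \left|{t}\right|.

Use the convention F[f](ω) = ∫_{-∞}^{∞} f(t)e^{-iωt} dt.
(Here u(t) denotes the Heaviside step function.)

F(ω) = \frac{28 i \omega \left(\omega^{2} - 867\right)}{\left(\omega^{2} + 289\right)^{3}}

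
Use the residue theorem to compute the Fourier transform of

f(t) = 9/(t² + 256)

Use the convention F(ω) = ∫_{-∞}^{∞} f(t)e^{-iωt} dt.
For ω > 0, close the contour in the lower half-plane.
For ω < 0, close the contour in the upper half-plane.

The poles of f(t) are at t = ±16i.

Let g(z) = f(z)e^{-iωz}; for large |z| the factor e^{-iωz} decays in the lower half-plane when ω > 0 and in the upper half-plane when ω < 0.

Case ω > 0 (lower half-plane, clockwise contour ⇒ F(ω) = -2πi·ΣRes):
  Res_{z = - 16 i} g(z) = \frac{9 i e^{- 16 \omega}}{32}
  F(ω) = -2πi·ΣRes = \frac{9 \pi e^{- 16 \omega}}{16}

Case ω < 0 (upper half-plane, counterclockwise contour ⇒ F(ω) = +2πi·ΣRes):
  Res_{z = 16 i} g(z) = - \frac{9 i e^{16 \omega}}{32}
  F(ω) = 2πi·ΣRes = \frac{9 \pi e^{16 \omega}}{16}

Both cases combine into a single formula in |ω|:

F(ω) = \frac{9 \pi e^{- 16 \left|{\omega}\right|}}{16}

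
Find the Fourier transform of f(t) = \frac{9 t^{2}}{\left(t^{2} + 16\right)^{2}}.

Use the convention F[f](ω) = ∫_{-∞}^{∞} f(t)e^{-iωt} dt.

F(ω) = \frac{9 \pi \left(1 - 4 \left|{\omega}\right|\right) e^{- 4 \left|{\omega}\right|}}{8}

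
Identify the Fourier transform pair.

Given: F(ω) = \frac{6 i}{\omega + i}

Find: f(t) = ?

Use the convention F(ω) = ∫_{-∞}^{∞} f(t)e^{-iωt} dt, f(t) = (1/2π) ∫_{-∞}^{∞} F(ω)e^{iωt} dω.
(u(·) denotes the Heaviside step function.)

f(t) = 6 e^{t} u\left(- t\right)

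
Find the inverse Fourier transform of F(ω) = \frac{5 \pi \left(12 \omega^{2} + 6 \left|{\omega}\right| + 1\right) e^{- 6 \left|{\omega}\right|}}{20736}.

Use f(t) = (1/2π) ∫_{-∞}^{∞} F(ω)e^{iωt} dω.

f(t) = \frac{5}{\left(t^{2} + 36\right)^{3}}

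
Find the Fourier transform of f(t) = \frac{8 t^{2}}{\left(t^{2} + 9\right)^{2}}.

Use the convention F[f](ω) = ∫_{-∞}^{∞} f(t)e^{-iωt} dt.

F(ω) = \frac{4 \pi \left(1 - 3 \left|{\omega}\right|\right) e^{- 3 \left|{\omega}\right|}}{3}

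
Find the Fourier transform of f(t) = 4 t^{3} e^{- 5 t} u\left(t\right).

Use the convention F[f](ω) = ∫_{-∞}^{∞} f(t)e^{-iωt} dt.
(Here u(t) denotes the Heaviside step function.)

F(ω) = \frac{24}{\left(i \omega + 5\right)^{4}}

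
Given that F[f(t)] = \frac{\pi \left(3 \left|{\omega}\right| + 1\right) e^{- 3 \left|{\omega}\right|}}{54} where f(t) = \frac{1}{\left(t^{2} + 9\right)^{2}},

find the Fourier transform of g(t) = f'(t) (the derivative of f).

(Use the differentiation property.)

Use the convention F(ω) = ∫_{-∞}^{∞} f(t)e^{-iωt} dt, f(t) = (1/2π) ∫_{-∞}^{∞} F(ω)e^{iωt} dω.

F[g](ω) = \frac{i \pi \omega \left(3 \left|{\omega}\right| + 1\right) e^{- 3 \left|{\omega}\right|}}{54}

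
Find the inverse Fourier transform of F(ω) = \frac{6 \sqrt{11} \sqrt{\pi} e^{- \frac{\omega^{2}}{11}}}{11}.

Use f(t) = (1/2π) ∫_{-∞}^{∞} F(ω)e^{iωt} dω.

f(t) = 3 e^{- \frac{11 t^{2}}{4}}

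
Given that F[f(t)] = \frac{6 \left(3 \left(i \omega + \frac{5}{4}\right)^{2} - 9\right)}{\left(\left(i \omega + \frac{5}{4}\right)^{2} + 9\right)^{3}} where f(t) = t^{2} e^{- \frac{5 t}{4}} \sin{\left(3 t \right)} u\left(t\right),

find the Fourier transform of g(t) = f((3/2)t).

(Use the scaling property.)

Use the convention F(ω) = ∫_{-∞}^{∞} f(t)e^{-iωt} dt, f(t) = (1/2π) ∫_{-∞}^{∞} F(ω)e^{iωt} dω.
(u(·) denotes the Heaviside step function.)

F[g](ω) = \frac{248832 \left(\left(8 i \omega + 15\right)^{2} - 432\right)}{\left(\left(8 i \omega + 15\right)^{2} + 1296\right)^{3}}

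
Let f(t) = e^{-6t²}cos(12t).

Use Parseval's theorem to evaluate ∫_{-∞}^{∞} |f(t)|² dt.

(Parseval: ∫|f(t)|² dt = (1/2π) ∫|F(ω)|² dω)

∫|f(t)|² dt = \frac{\sqrt{3} \sqrt{\pi} \left(1 + e^{12}\right)}{12 e^{12}}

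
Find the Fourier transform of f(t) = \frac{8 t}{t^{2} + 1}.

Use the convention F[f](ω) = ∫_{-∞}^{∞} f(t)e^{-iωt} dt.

F(ω) = - 8 i \pi e^{- \left|{\omega}\right|} \operatorname{sign}{\left(\omega \right)}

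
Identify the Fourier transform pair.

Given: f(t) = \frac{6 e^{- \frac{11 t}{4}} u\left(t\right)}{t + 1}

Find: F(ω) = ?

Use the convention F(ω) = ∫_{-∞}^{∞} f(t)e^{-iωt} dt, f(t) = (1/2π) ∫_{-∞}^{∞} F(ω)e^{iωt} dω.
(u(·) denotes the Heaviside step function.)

F(ω) = 6 e^{i \omega + \frac{11}{4}} \operatorname{E}_{1}\left(i \omega + \frac{11}{4}\right)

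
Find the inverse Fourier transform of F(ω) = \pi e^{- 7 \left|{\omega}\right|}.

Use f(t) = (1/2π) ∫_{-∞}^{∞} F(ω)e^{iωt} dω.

f(t) = \frac{7}{t^{2} + 49}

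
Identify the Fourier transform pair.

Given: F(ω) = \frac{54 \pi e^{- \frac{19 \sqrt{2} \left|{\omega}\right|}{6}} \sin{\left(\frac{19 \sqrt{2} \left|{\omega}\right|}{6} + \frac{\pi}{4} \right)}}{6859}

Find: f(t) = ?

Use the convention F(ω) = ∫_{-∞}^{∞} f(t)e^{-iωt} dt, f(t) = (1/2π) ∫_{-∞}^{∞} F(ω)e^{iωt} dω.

f(t) = \frac{2}{t^{4} + \frac{130321}{81}}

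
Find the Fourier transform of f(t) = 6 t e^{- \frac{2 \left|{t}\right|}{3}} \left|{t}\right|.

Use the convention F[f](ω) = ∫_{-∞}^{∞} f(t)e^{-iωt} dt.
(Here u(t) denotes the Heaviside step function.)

F(ω) = \frac{5832 i \omega \left(3 \omega^{2} - 4\right)}{\left(9 \omega^{2} + 4\right)^{3}}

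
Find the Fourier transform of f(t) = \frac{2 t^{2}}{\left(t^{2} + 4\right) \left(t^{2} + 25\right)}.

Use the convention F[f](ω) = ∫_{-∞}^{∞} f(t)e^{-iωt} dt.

F(ω) = \frac{2 \pi \left(5 - 2 e^{3 \left|{\omega}\right|}\right) e^{- 5 \left|{\omega}\right|}}{21}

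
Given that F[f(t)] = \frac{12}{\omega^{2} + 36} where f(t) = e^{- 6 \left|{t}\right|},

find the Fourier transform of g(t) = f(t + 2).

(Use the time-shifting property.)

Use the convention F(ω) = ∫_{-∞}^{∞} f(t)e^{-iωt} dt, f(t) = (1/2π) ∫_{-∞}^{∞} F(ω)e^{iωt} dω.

F[g](ω) = \frac{12 e^{2 i \omega}}{\omega^{2} + 36}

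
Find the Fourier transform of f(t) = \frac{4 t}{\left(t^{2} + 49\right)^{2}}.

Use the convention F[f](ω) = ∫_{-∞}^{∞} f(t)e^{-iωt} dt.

F(ω) = - \frac{2 i \pi \omega e^{- 7 \left|{\omega}\right|}}{7}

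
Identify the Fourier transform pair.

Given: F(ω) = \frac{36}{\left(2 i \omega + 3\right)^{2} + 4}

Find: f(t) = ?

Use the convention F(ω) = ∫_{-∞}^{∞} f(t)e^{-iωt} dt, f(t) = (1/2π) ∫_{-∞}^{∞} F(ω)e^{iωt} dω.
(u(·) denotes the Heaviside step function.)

f(t) = 9 e^{- \frac{3 t}{2}} \sin{\left(t \right)} u\left(t\right)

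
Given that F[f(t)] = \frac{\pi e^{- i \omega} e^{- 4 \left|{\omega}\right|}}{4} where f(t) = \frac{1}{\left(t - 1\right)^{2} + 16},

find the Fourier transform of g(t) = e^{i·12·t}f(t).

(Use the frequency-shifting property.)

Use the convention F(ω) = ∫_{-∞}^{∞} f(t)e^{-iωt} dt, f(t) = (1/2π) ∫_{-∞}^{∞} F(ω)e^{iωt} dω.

F[g](ω) = \frac{\pi e^{- i \left(\omega - 12\right) - 4 \left|{\omega - 12}\right|}}{4}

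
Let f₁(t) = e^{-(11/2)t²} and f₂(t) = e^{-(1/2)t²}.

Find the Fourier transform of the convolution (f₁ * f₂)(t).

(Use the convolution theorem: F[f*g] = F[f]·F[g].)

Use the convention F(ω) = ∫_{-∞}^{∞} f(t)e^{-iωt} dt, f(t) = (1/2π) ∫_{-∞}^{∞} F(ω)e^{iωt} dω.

F[f₁*f₂](ω) = \frac{2 \sqrt{11} \pi e^{- \frac{6 \omega^{2}}{11}}}{11}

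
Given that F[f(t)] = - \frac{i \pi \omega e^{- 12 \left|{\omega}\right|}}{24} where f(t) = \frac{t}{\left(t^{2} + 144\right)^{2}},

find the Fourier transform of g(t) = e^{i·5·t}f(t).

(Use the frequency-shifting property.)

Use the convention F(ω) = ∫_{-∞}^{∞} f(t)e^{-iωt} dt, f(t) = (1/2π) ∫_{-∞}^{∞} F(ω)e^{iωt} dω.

F[g](ω) = \frac{i \pi \left(5 - \omega\right) e^{- 12 \left|{\omega - 5}\right|}}{24}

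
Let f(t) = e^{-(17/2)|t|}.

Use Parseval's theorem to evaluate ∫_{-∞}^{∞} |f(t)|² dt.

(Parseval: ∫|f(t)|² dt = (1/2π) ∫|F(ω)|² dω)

∫|f(t)|² dt = \frac{2}{17}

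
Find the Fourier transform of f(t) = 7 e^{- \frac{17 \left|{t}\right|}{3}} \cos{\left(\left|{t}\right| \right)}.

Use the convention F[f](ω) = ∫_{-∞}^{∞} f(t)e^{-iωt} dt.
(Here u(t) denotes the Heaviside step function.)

F(ω) = \frac{714 \left(9 \omega^{2} + 298\right)}{81 \omega^{4} + 5040 \omega^{2} + 88804}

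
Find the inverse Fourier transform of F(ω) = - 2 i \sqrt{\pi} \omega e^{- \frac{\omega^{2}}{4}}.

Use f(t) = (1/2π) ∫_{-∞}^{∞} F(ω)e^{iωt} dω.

f(t) = 4 t e^{- t^{2}}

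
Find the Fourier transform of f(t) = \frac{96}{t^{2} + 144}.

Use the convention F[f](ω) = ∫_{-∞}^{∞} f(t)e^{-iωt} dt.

F(ω) = 8 \pi e^{- 12 \left|{\omega}\right|}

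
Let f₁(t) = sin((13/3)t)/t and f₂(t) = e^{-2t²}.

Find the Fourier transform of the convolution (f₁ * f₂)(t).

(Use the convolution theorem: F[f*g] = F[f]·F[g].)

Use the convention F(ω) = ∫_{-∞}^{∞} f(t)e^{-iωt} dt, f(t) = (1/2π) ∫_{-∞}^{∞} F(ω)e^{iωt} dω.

F[f₁*f₂](ω) = \begin{cases} \frac{\sqrt{2} \pi^{\frac{3}{2}} e^{- \frac{\omega^{2}}{8}}}{2} & \text{for}\: \omega > - \frac{13}{3} \wedge \omega < \frac{13}{3} \\0 & \text{otherwise} \end{cases}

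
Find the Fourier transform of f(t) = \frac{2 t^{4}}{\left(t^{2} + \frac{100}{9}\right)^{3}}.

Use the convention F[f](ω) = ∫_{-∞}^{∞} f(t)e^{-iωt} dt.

F(ω) = \frac{\pi \left(100 \omega^{2} - 150 \left|{\omega}\right| + 27\right) e^{- \frac{10 \left|{\omega}\right|}{3}}}{120}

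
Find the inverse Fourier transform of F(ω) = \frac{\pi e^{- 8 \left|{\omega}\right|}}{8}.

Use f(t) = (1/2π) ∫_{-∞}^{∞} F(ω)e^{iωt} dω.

f(t) = \frac{1}{t^{2} + 64}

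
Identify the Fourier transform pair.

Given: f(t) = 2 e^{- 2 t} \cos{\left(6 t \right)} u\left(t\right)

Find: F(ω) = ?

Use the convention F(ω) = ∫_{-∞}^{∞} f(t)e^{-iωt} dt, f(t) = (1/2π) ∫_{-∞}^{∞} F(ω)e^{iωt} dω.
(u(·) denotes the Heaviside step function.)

F(ω) = \frac{2 \left(i \omega + 2\right)}{\left(i \omega + 2\right)^{2} + 36}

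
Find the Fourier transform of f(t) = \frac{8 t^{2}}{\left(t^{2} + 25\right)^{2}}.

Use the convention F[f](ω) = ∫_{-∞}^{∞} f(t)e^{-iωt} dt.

F(ω) = \frac{4 \pi \left(1 - 5 \left|{\omega}\right|\right) e^{- 5 \left|{\omega}\right|}}{5}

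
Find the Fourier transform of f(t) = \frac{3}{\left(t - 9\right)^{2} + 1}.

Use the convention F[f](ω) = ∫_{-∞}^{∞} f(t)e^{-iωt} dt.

F(ω) = 3 \pi e^{- 9 i \omega - \left|{\omega}\right|}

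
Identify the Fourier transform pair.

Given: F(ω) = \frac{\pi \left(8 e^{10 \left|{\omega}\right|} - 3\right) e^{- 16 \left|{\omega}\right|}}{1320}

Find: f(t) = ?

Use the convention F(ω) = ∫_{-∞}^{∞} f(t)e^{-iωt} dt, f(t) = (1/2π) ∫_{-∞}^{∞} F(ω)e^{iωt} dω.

f(t) = \frac{8}{\left(t^{2} + 36\right) \left(t^{2} + 256\right)}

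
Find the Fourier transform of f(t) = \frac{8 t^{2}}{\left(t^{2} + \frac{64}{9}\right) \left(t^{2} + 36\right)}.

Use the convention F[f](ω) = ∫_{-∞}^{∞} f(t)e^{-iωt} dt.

F(ω) = \frac{108 \pi e^{- 6 \left|{\omega}\right|}}{65} - \frac{48 \pi e^{- \frac{8 \left|{\omega}\right|}{3}}}{65}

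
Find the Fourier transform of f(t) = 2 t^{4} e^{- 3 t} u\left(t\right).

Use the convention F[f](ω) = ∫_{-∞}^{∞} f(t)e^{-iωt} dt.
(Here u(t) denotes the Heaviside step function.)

F(ω) = \frac{48}{\left(i \omega + 3\right)^{5}}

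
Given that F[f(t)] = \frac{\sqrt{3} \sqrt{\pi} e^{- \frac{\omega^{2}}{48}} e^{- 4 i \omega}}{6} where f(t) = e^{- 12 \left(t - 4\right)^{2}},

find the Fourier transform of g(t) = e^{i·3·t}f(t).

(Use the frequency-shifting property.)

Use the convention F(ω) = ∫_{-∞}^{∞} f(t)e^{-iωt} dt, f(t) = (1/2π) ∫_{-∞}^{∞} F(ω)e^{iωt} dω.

F[g](ω) = \frac{\sqrt{3} \sqrt{\pi} e^{- \frac{\left(\omega - 3\right) \left(\omega - 3 + 192 i\right)}{48}}}{6}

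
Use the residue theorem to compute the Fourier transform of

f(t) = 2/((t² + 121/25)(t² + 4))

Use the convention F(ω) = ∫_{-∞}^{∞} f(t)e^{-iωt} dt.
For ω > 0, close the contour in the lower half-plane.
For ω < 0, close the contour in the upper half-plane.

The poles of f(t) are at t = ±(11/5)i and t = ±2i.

Let g(z) = f(z)e^{-iωz}; for large |z| the factor e^{-iωz} decays in the lower half-plane when ω > 0 and in the upper half-plane when ω < 0.

Case ω > 0 (lower half-plane, clockwise contour ⇒ F(ω) = -2πi·ΣRes):
  Res_{z = - \frac{11 i}{5}} g(z) = - \frac{125 i e^{- \frac{11 \omega}{5}}}{231}
  Res_{z = - 2 i} g(z) = \frac{25 i e^{- 2 \omega}}{42}
  F(ω) = -2πi·ΣRes = \frac{25 \pi e^{- 2 \omega}}{21} - \frac{250 \pi e^{- \frac{11 \omega}{5}}}{231}

Case ω < 0 (upper half-plane, counterclockwise contour ⇒ F(ω) = +2πi·ΣRes):
  Res_{z = \frac{11 i}{5}} g(z) = \frac{125 i e^{\frac{11 \omega}{5}}}{231}
  Res_{z = 2 i} g(z) = - \frac{25 i e^{2 \omega}}{42}
  F(ω) = 2πi·ΣRes = \frac{25 \pi \left(- 10 e^{\frac{11 \omega}{5}} + 11 e^{2 \omega}\right)}{231}

Both cases combine into a single formula in |ω|:

F(ω) = \frac{25 \pi e^{- 2 \left|{\omega}\right|}}{21} - \frac{250 \pi e^{- \frac{11 \left|{\omega}\right|}{5}}}{231}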